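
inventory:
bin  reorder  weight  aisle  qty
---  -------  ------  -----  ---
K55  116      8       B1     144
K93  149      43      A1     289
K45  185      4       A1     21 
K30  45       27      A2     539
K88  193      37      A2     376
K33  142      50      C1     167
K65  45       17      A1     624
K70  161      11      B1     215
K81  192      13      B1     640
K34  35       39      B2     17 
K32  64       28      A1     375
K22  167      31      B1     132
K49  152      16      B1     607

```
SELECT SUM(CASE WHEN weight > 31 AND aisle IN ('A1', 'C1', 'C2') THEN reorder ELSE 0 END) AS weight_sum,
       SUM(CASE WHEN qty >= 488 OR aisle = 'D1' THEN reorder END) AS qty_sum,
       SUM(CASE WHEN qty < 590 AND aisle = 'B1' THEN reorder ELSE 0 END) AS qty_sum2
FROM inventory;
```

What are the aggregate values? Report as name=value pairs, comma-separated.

weight_sum=291, qty_sum=434, qty_sum2=444

[weight_sum: weight > 31 AND aisle IN ('A1', 'C1', 'C2')]
bin=K55: ✗
bin=K93: ✓ → 149
bin=K45: ✗
bin=K30: ✗
bin=K88: ✗
bin=K33: ✓ → 142
bin=K65: ✗
bin=K70: ✗
bin=K81: ✗
bin=K34: ✗
bin=K32: ✗
bin=K22: ✗
bin=K49: ✗
weight_sum = 149 + 142 = 291
—
[qty_sum: qty >= 488 OR aisle = 'D1']
bin=K55: ✗
bin=K93: ✗
bin=K45: ✗
bin=K30: ✓ → 45
bin=K88: ✗
bin=K33: ✗
bin=K65: ✓ → 45
bin=K70: ✗
bin=K81: ✓ → 192
bin=K34: ✗
bin=K32: ✗
bin=K22: ✗
bin=K49: ✓ → 152
qty_sum = 45 + 45 + 192 + 152 = 434
—
[qty_sum2: qty < 590 AND aisle = 'B1']
bin=K55: ✓ → 116
bin=K93: ✗
bin=K45: ✗
bin=K30: ✗
bin=K88: ✗
bin=K33: ✗
bin=K65: ✗
bin=K70: ✓ → 161
bin=K81: ✗
bin=K34: ✗
bin=K32: ✗
bin=K22: ✓ → 167
bin=K49: ✗
qty_sum2 = 116 + 161 + 167 = 444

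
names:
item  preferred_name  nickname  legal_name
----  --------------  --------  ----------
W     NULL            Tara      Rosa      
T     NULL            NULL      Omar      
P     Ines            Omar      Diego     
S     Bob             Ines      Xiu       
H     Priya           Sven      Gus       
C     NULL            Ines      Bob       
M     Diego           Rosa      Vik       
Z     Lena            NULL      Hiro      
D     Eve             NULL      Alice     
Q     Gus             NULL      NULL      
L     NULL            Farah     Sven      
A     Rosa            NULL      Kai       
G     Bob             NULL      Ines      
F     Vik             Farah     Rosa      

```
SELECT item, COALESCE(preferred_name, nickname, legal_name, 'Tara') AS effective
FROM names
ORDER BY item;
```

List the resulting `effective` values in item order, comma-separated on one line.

Rosa, Ines, Eve, Vik, Bob, Priya, Farah, Diego, Ines, Gus, Bob, Omar, Tara, Lena

item=A: preferred_name=Rosa → Rosa
item=C: preferred_name=NULL, nickname=Ines → Ines
item=D: preferred_name=Eve → Eve
item=F: preferred_name=Vik → Vik
item=G: preferred_name=Bob → Bob
item=H: preferred_name=Priya → Priya
item=L: preferred_name=NULL, nickname=Farah → Farah
item=M: preferred_name=Diego → Diego
item=P: preferred_name=Ines → Ines
item=Q: preferred_name=Gus → Gus
item=S: preferred_name=Bob → Bob
item=T: preferred_name=NULL, nickname=NULL, legal_name=Omar → Omar
item=W: preferred_name=NULL, nickname=Tara → Tara
item=Z: preferred_name=Lena → Lena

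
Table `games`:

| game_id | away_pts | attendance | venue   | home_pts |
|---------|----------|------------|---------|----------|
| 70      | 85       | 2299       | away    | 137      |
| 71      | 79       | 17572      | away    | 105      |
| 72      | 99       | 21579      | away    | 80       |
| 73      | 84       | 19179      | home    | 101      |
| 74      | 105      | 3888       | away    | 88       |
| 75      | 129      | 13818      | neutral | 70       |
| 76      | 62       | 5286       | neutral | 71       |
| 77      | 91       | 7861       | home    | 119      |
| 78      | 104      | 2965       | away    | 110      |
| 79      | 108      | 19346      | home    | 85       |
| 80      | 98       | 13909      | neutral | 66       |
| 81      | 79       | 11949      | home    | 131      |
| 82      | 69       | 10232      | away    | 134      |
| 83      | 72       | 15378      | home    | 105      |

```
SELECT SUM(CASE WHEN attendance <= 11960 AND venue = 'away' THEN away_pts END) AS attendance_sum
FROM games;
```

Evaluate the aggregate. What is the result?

363

game_id=70: ✓ → 85
game_id=71: ✗
game_id=72: ✗
game_id=73: ✗
game_id=74: ✓ → 105
game_id=75: ✗
game_id=76: ✗
game_id=77: ✗
game_id=78: ✓ → 104
game_id=79: ✗
game_id=80: ✗
game_id=81: ✗
game_id=82: ✓ → 69
game_id=83: ✗
attendance_sum = 85 + 105 + 104 + 69 = 363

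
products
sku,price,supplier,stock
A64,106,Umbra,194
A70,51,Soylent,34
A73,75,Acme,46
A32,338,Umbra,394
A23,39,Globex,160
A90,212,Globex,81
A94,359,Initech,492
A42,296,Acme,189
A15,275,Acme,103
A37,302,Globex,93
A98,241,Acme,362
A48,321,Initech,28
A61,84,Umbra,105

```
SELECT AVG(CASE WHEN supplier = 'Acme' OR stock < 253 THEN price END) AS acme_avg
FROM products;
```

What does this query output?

182

sku=A64: ✓ → 106
sku=A70: ✓ → 51
sku=A73: ✓ → 75
sku=A32: ✗
sku=A23: ✓ → 39
sku=A90: ✓ → 212
sku=A94: ✗
sku=A42: ✓ → 296
sku=A15: ✓ → 275
sku=A37: ✓ → 302
sku=A98: ✓ → 241
sku=A48: ✓ → 321
sku=A61: ✓ → 84
acme_avg = (106 + 51 + 75 + 39 + 212 + 296 + 275 + 302 + 241 + 321 + 84) / 11 = 182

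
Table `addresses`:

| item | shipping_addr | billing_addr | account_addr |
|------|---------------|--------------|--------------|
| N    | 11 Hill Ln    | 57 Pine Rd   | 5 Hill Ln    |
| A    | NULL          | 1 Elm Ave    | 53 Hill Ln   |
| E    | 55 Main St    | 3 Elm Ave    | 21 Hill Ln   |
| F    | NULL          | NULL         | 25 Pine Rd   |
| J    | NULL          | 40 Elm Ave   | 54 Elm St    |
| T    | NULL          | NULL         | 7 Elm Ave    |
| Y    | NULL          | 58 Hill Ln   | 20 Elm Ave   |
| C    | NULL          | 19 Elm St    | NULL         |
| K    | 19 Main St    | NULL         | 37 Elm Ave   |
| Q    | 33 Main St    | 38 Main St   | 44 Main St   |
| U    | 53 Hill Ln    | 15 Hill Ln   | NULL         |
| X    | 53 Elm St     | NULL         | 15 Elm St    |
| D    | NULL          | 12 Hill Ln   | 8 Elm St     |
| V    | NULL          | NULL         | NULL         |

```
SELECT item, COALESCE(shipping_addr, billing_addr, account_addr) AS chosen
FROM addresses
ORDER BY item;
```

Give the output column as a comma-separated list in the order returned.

item=A: shipping_addr=NULL, billing_addr=1 Elm Ave → 1 Elm Ave
item=C: shipping_addr=NULL, billing_addr=19 Elm St → 19 Elm St
item=D: shipping_addr=NULL, billing_addr=12 Hill Ln → 12 Hill Ln
item=E: shipping_addr=55 Main St → 55 Main St
item=F: shipping_addr=NULL, billing_addr=NULL, account_addr=25 Pine Rd → 25 Pine Rd
item=J: shipping_addr=NULL, billing_addr=40 Elm Ave → 40 Elm Ave
item=K: shipping_addr=19 Main St → 19 Main St
item=N: shipping_addr=11 Hill Ln → 11 Hill Ln
item=Q: shipping_addr=33 Main St → 33 Main St
item=T: shipping_addr=NULL, billing_addr=NULL, account_addr=7 Elm Ave → 7 Elm Ave
item=U: shipping_addr=53 Hill Ln → 53 Hill Ln
item=V: shipping_addr=NULL, billing_addr=NULL, account_addr=NULL (all NULL) → NULL
item=X: shipping_addr=53 Elm St → 53 Elm St
item=Y: shipping_addr=NULL, billing_addr=58 Hill Ln → 58 Hill Ln

1 Elm Ave, 19 Elm St, 12 Hill Ln, 55 Main St, 25 Pine Rd, 40 Elm Ave, 19 Main St, 11 Hill Ln, 33 Main St, 7 Elm Ave, 53 Hill Ln, NULL, 53 Elm St, 58 Hill Ln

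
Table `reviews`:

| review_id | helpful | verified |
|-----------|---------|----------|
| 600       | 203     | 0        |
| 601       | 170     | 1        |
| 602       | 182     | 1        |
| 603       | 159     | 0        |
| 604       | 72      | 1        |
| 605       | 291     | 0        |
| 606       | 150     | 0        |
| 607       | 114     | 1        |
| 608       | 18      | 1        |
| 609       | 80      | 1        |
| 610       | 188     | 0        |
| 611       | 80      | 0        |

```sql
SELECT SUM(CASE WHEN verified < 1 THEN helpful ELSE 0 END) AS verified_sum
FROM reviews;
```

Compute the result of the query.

1071

review_id=600: ✓ → 203
review_id=601: ✗
review_id=602: ✗
review_id=603: ✓ → 159
review_id=604: ✗
review_id=605: ✓ → 291
review_id=606: ✓ → 150
review_id=607: ✗
review_id=608: ✗
review_id=609: ✗
review_id=610: ✓ → 188
review_id=611: ✓ → 80
verified_sum = 203 + 159 + 291 + 150 + 188 + 80 = 1071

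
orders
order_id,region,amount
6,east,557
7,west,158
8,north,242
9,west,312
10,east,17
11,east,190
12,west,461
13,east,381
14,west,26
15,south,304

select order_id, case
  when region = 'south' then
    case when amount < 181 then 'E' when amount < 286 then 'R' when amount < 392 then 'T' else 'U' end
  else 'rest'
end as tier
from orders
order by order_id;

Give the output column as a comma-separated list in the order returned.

order_id=6: region='east' → outer ELSE → rest
order_id=7: region='west' → outer ELSE → rest
order_id=8: region='north' → outer ELSE → rest
order_id=9: region='west' → outer ELSE → rest
order_id=10: region='east' → outer ELSE → rest
order_id=11: region='east' → outer ELSE → rest
order_id=12: region='west' → outer ELSE → rest
order_id=13: region='east' → outer ELSE → rest
order_id=14: region='west' → outer ELSE → rest
order_id=15: region='south' → inner[amount < 392] → T

rest, rest, rest, rest, rest, rest, rest, rest, rest, T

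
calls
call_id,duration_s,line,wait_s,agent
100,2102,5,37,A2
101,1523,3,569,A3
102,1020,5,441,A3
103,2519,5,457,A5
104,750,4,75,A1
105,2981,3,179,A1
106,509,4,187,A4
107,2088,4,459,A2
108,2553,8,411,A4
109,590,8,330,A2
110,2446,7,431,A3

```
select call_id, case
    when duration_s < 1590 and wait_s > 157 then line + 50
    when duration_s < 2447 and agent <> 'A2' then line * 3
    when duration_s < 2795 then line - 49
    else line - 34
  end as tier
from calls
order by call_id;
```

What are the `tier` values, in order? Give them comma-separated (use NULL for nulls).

-44, 53, 55, -44, 12, -31, 54, -45, -41, 58, 21

call_id=100: duration_s < 2795 → -44
call_id=101: duration_s < 1590 and wait_s > 157 → 53
call_id=102: duration_s < 1590 and wait_s > 157 → 55
call_id=103: duration_s < 2795 → -44
call_id=104: duration_s < 2447 and agent <> 'A2' → 12
call_id=105: ELSE → -31
call_id=106: duration_s < 1590 and wait_s > 157 → 54
call_id=107: duration_s < 2795 → -45
call_id=108: duration_s < 2795 → -41
call_id=109: duration_s < 1590 and wait_s > 157 → 58
call_id=110: duration_s < 2447 and agent <> 'A2' → 21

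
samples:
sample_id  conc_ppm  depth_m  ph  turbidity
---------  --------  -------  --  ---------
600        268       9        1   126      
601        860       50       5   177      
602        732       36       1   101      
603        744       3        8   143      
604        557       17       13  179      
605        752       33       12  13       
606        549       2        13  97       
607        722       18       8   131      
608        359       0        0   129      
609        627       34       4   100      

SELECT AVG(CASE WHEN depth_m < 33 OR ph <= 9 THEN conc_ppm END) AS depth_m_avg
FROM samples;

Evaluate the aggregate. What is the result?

602

sample_id=600: ✓ → 268
sample_id=601: ✓ → 860
sample_id=602: ✓ → 732
sample_id=603: ✓ → 744
sample_id=604: ✓ → 557
sample_id=605: ✗
sample_id=606: ✓ → 549
sample_id=607: ✓ → 722
sample_id=608: ✓ → 359
sample_id=609: ✓ → 627
depth_m_avg = (268 + 860 + 732 + 744 + 557 + 549 + 722 + 359 + 627) / 9 = 602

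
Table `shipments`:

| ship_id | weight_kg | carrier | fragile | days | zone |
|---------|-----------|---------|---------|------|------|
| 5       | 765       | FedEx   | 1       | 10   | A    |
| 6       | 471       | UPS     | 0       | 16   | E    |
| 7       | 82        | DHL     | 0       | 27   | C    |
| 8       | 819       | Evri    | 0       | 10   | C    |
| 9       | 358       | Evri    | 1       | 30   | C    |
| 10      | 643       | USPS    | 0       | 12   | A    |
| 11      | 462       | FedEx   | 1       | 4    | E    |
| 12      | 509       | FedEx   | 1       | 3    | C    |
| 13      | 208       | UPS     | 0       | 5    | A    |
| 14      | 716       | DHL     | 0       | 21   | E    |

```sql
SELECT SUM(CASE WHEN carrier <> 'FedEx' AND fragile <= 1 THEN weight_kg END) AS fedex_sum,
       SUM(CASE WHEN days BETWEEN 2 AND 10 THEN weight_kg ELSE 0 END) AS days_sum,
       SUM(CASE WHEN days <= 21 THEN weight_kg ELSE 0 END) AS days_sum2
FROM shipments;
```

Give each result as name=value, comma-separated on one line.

[fedex_sum: carrier <> 'FedEx' AND fragile <= 1]
ship_id=5: ✗
ship_id=6: ✓ → 471
ship_id=7: ✓ → 82
ship_id=8: ✓ → 819
ship_id=9: ✓ → 358
ship_id=10: ✓ → 643
ship_id=11: ✗
ship_id=12: ✗
ship_id=13: ✓ → 208
ship_id=14: ✓ → 716
fedex_sum = 471 + 82 + 819 + 358 + 643 + 208 + 716 = 3297
—
[days_sum: days BETWEEN 2 AND 10]
ship_id=5: ✓ → 765
ship_id=6: ✗
ship_id=7: ✗
ship_id=8: ✓ → 819
ship_id=9: ✗
ship_id=10: ✗
ship_id=11: ✓ → 462
ship_id=12: ✓ → 509
ship_id=13: ✓ → 208
ship_id=14: ✗
days_sum = 765 + 819 + 462 + 509 + 208 = 2763
—
[days_sum2: days <= 21]
ship_id=5: ✓ → 765
ship_id=6: ✓ → 471
ship_id=7: ✗
ship_id=8: ✓ → 819
ship_id=9: ✗
ship_id=10: ✓ → 643
ship_id=11: ✓ → 462
ship_id=12: ✓ → 509
ship_id=13: ✓ → 208
ship_id=14: ✓ → 716
days_sum2 = 765 + 471 + 819 + 643 + 462 + 509 + 208 + 716 = 4593

fedex_sum=3297, days_sum=2763, days_sum2=4593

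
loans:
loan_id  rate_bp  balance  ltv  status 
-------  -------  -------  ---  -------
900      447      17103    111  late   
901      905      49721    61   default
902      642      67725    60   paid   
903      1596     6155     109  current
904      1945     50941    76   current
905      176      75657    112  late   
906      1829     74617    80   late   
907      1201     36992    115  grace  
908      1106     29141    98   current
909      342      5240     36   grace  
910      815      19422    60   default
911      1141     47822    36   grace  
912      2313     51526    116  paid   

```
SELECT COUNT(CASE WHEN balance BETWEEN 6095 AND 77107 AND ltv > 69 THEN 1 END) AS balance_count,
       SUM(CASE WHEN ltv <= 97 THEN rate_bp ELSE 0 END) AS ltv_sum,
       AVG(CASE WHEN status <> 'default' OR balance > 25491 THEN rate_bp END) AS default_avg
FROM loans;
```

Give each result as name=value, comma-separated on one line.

[balance_count: balance BETWEEN 6095 AND 77107 AND ltv > 69]
loan_id=900: ✓ → 1
loan_id=901: ✗
loan_id=902: ✗
loan_id=903: ✓ → 1
loan_id=904: ✓ → 1
loan_id=905: ✓ → 1
loan_id=906: ✓ → 1
loan_id=907: ✓ → 1
loan_id=908: ✓ → 1
loan_id=909: ✗
loan_id=910: ✗
loan_id=911: ✗
loan_id=912: ✓ → 1
balance_count = COUNT(1, 1, 1, 1, 1, 1, 1, 1) = 8
—
[ltv_sum: ltv <= 97]
loan_id=900: ✗
loan_id=901: ✓ → 905
loan_id=902: ✓ → 642
loan_id=903: ✗
loan_id=904: ✓ → 1945
loan_id=905: ✗
loan_id=906: ✓ → 1829
loan_id=907: ✗
loan_id=908: ✗
loan_id=909: ✓ → 342
loan_id=910: ✓ → 815
loan_id=911: ✓ → 1141
loan_id=912: ✗
ltv_sum = 905 + 642 + 1945 + 1829 + 342 + 815 + 1141 = 7619
—
[default_avg: status <> 'default' OR balance > 25491]
loan_id=900: ✓ → 447
loan_id=901: ✓ → 905
loan_id=902: ✓ → 642
loan_id=903: ✓ → 1596
loan_id=904: ✓ → 1945
loan_id=905: ✓ → 176
loan_id=906: ✓ → 1829
loan_id=907: ✓ → 1201
loan_id=908: ✓ → 1106
loan_id=909: ✓ → 342
loan_id=910: ✗
loan_id=911: ✓ → 1141
loan_id=912: ✓ → 2313
default_avg = (447 + 905 + 642 + 1596 + 1945 + 176 + 1829 + 1201 + 1106 + 342 + 1141 + 2313) / 12 = 1136.9166666667

balance_count=8, ltv_sum=7619, default_avg=1136.9166666667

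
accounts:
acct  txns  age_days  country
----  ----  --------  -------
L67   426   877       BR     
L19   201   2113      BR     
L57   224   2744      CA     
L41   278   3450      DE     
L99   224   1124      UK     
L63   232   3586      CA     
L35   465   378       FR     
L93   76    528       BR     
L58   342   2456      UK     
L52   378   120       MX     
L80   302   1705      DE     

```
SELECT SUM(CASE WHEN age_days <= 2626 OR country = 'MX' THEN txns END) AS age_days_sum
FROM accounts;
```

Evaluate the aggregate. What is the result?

acct=L67: ✓ → 426
acct=L19: ✓ → 201
acct=L57: ✗
acct=L41: ✗
acct=L99: ✓ → 224
acct=L63: ✗
acct=L35: ✓ → 465
acct=L93: ✓ → 76
acct=L58: ✓ → 342
acct=L52: ✓ → 378
acct=L80: ✓ → 302
age_days_sum = 426 + 201 + 224 + 465 + 76 + 342 + 378 + 302 = 2414

2414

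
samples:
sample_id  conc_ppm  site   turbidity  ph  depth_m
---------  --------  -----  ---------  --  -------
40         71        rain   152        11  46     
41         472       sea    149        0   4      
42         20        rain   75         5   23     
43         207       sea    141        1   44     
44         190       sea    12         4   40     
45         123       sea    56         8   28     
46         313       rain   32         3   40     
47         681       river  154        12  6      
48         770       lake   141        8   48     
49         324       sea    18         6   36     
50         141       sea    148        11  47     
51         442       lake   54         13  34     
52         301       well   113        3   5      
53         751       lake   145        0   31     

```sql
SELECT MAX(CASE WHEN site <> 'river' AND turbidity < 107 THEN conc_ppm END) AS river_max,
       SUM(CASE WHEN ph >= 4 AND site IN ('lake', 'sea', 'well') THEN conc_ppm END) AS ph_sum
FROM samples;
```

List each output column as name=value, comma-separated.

river_max=442, ph_sum=1990

[river_max: site <> 'river' AND turbidity < 107]
sample_id=40: ✗
sample_id=41: ✗
sample_id=42: ✓ → 20
sample_id=43: ✗
sample_id=44: ✓ → 190
sample_id=45: ✓ → 123
sample_id=46: ✓ → 313
sample_id=47: ✗
sample_id=48: ✗
sample_id=49: ✓ → 324
sample_id=50: ✗
sample_id=51: ✓ → 442
sample_id=52: ✗
sample_id=53: ✗
river_max = MAX(20, 190, 123, 313, 324, 442) = 442
—
[ph_sum: ph >= 4 AND site IN ('lake', 'sea', 'well')]
sample_id=40: ✗
sample_id=41: ✗
sample_id=42: ✗
sample_id=43: ✗
sample_id=44: ✓ → 190
sample_id=45: ✓ → 123
sample_id=46: ✗
sample_id=47: ✗
sample_id=48: ✓ → 770
sample_id=49: ✓ → 324
sample_id=50: ✓ → 141
sample_id=51: ✓ → 442
sample_id=52: ✗
sample_id=53: ✗
ph_sum = 190 + 123 + 770 + 324 + 141 + 442 = 1990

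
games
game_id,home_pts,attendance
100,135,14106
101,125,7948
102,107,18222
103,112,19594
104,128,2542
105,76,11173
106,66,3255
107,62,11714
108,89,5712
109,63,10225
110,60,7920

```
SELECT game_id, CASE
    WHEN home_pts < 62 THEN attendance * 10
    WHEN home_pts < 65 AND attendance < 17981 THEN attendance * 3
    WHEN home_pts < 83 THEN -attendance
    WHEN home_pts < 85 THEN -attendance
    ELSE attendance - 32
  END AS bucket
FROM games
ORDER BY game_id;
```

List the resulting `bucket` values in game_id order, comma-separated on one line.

14074, 7916, 18190, 19562, 2510, -11173, -3255, 35142, 5680, 30675, 79200

game_id=100: ELSE → 14074
game_id=101: ELSE → 7916
game_id=102: ELSE → 18190
game_id=103: ELSE → 19562
game_id=104: ELSE → 2510
game_id=105: home_pts < 83 → -11173
game_id=106: home_pts < 83 → -3255
game_id=107: home_pts < 65 AND attendance < 17981 → 35142
game_id=108: ELSE → 5680
game_id=109: home_pts < 65 AND attendance < 17981 → 30675
game_id=110: home_pts < 62 → 79200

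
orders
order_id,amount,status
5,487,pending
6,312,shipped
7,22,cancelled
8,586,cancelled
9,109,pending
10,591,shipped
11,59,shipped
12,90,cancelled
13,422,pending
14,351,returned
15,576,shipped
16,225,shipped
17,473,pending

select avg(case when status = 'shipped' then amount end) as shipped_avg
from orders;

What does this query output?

order_id=5: ✗
order_id=6: ✓ → 312
order_id=7: ✗
order_id=8: ✗
order_id=9: ✗
order_id=10: ✓ → 591
order_id=11: ✓ → 59
order_id=12: ✗
order_id=13: ✗
order_id=14: ✗
order_id=15: ✓ → 576
order_id=16: ✓ → 225
order_id=17: ✗
shipped_avg = (312 + 591 + 59 + 576 + 225) / 5 = 352.6

352.6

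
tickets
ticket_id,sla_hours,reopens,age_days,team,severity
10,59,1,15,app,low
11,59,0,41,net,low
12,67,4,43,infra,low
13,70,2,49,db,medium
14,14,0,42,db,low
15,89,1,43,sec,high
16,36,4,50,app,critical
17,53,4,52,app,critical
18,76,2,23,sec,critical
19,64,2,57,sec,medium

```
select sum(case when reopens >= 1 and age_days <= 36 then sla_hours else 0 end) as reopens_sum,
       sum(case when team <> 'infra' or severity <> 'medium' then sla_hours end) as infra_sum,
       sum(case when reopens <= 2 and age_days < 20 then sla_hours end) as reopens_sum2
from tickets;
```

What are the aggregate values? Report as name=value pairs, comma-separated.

reopens_sum=135, infra_sum=587, reopens_sum2=59

[reopens_sum: reopens >= 1 and age_days <= 36]
ticket_id=10: ✓ → 59
ticket_id=11: ✗
ticket_id=12: ✗
ticket_id=13: ✗
ticket_id=14: ✗
ticket_id=15: ✗
ticket_id=16: ✗
ticket_id=17: ✗
ticket_id=18: ✓ → 76
ticket_id=19: ✗
reopens_sum = 59 + 76 = 135
—
[infra_sum: team <> 'infra' or severity <> 'medium']
ticket_id=10: ✓ → 59
ticket_id=11: ✓ → 59
ticket_id=12: ✓ → 67
ticket_id=13: ✓ → 70
ticket_id=14: ✓ → 14
ticket_id=15: ✓ → 89
ticket_id=16: ✓ → 36
ticket_id=17: ✓ → 53
ticket_id=18: ✓ → 76
ticket_id=19: ✓ → 64
infra_sum = 59 + 59 + 67 + 70 + 14 + 89 + 36 + 53 + 76 + 64 = 587
—
[reopens_sum2: reopens <= 2 and age_days < 20]
ticket_id=10: ✓ → 59
ticket_id=11: ✗
ticket_id=12: ✗
ticket_id=13: ✗
ticket_id=14: ✗
ticket_id=15: ✗
ticket_id=16: ✗
ticket_id=17: ✗
ticket_id=18: ✗
ticket_id=19: ✗
reopens_sum2 = 59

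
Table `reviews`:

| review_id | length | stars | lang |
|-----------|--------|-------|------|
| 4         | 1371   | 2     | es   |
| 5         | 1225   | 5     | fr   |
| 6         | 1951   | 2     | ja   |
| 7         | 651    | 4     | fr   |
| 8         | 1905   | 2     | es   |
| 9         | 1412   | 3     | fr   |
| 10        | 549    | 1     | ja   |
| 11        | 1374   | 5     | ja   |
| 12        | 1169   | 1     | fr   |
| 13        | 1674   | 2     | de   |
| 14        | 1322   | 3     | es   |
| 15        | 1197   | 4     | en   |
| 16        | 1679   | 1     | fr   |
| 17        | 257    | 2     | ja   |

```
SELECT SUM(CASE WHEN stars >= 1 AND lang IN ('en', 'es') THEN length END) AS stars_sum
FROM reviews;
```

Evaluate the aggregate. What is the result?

5795

review_id=4: ✓ → 1371
review_id=5: ✗
review_id=6: ✗
review_id=7: ✗
review_id=8: ✓ → 1905
review_id=9: ✗
review_id=10: ✗
review_id=11: ✗
review_id=12: ✗
review_id=13: ✗
review_id=14: ✓ → 1322
review_id=15: ✓ → 1197
review_id=16: ✗
review_id=17: ✗
stars_sum = 1371 + 1905 + 1322 + 1197 = 5795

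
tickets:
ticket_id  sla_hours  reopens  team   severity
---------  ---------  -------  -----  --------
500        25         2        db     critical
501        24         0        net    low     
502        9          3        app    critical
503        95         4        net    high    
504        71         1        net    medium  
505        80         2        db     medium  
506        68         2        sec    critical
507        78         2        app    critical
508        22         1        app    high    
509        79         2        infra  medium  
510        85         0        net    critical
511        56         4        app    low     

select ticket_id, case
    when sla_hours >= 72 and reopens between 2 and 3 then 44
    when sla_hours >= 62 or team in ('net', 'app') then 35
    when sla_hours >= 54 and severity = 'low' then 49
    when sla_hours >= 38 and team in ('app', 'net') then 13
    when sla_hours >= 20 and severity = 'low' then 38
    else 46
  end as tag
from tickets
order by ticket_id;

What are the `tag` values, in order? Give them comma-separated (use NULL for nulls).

46, 35, 35, 35, 35, 44, 35, 44, 35, 44, 35, 35

ticket_id=500: ELSE → 46
ticket_id=501: sla_hours >= 62 or team in ('net', 'app') → 35
ticket_id=502: sla_hours >= 62 or team in ('net', 'app') → 35
ticket_id=503: sla_hours >= 62 or team in ('net', 'app') → 35
ticket_id=504: sla_hours >= 62 or team in ('net', 'app') → 35
ticket_id=505: sla_hours >= 72 and reopens between 2 and 3 → 44
ticket_id=506: sla_hours >= 62 or team in ('net', 'app') → 35
ticket_id=507: sla_hours >= 72 and reopens between 2 and 3 → 44
ticket_id=508: sla_hours >= 62 or team in ('net', 'app') → 35
ticket_id=509: sla_hours >= 72 and reopens between 2 and 3 → 44
ticket_id=510: sla_hours >= 62 or team in ('net', 'app') → 35
ticket_id=511: sla_hours >= 62 or team in ('net', 'app') → 35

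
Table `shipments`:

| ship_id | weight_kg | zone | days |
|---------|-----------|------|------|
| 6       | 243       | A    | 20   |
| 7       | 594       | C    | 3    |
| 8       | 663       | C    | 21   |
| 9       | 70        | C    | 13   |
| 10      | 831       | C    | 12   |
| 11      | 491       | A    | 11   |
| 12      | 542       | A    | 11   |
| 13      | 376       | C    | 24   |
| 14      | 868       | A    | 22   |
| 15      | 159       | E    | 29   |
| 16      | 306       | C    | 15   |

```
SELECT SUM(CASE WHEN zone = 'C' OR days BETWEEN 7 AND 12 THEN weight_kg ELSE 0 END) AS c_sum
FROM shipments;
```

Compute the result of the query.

ship_id=6: ✗
ship_id=7: ✓ → 594
ship_id=8: ✓ → 663
ship_id=9: ✓ → 70
ship_id=10: ✓ → 831
ship_id=11: ✓ → 491
ship_id=12: ✓ → 542
ship_id=13: ✓ → 376
ship_id=14: ✗
ship_id=15: ✗
ship_id=16: ✓ → 306
c_sum = 594 + 663 + 70 + 831 + 491 + 542 + 376 + 306 = 3873

3873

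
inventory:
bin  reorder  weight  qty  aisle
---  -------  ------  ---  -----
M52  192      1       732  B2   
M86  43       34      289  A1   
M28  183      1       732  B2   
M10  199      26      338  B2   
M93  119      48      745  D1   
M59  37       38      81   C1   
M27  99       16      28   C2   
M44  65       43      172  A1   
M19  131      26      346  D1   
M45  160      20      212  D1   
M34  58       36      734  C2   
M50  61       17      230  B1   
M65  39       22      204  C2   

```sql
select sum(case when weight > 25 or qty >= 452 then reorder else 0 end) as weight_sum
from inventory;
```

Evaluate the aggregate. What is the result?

bin=M52: ✓ → 192
bin=M86: ✓ → 43
bin=M28: ✓ → 183
bin=M10: ✓ → 199
bin=M93: ✓ → 119
bin=M59: ✓ → 37
bin=M27: ✗
bin=M44: ✓ → 65
bin=M19: ✓ → 131
bin=M45: ✗
bin=M34: ✓ → 58
bin=M50: ✗
bin=M65: ✗
weight_sum = 192 + 43 + 183 + 199 + 119 + 37 + 65 + 131 + 58 = 1027

1027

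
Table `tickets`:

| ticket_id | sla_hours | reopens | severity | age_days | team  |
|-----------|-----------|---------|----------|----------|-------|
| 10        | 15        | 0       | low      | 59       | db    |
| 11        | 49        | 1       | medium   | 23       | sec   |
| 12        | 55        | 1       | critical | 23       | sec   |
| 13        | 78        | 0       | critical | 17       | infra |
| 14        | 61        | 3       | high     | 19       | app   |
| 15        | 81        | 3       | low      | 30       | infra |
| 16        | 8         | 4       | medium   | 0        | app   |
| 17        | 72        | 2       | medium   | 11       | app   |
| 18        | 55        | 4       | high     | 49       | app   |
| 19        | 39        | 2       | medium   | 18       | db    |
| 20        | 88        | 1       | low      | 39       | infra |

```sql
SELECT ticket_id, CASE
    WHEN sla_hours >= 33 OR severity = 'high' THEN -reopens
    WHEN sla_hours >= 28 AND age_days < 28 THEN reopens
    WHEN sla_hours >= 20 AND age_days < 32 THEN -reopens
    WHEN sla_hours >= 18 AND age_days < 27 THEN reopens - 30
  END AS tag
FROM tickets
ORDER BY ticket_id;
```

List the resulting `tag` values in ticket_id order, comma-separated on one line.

NULL, -1, -1, 0, -3, -3, NULL, -2, -4, -2, -1

ticket_id=10: (no match → NULL) → NULL
ticket_id=11: sla_hours >= 33 OR severity = 'high' → -1
ticket_id=12: sla_hours >= 33 OR severity = 'high' → -1
ticket_id=13: sla_hours >= 33 OR severity = 'high' → 0
ticket_id=14: sla_hours >= 33 OR severity = 'high' → -3
ticket_id=15: sla_hours >= 33 OR severity = 'high' → -3
ticket_id=16: (no match → NULL) → NULL
ticket_id=17: sla_hours >= 33 OR severity = 'high' → -2
ticket_id=18: sla_hours >= 33 OR severity = 'high' → -4
ticket_id=19: sla_hours >= 33 OR severity = 'high' → -2
ticket_id=20: sla_hours >= 33 OR severity = 'high' → -1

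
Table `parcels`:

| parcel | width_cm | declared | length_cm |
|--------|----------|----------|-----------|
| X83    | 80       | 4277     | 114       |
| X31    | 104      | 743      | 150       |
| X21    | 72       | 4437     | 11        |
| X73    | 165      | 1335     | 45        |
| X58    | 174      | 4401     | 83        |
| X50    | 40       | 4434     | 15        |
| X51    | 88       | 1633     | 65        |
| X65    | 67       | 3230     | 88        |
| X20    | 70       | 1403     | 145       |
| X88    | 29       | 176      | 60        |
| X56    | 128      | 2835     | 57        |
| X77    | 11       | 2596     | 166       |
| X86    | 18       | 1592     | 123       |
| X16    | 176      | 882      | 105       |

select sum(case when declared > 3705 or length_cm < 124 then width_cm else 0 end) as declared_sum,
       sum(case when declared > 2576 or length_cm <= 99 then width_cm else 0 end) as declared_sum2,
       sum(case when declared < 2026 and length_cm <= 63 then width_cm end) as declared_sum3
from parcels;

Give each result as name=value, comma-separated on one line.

[declared_sum: declared > 3705 or length_cm < 124]
parcel=X83: ✓ → 80
parcel=X31: ✗
parcel=X21: ✓ → 72
parcel=X73: ✓ → 165
parcel=X58: ✓ → 174
parcel=X50: ✓ → 40
parcel=X51: ✓ → 88
parcel=X65: ✓ → 67
parcel=X20: ✗
parcel=X88: ✓ → 29
parcel=X56: ✓ → 128
parcel=X77: ✗
parcel=X86: ✓ → 18
parcel=X16: ✓ → 176
declared_sum = 80 + 72 + 165 + 174 + 40 + 88 + 67 + 29 + 128 + 18 + 176 = 1037
—
[declared_sum2: declared > 2576 or length_cm <= 99]
parcel=X83: ✓ → 80
parcel=X31: ✗
parcel=X21: ✓ → 72
parcel=X73: ✓ → 165
parcel=X58: ✓ → 174
parcel=X50: ✓ → 40
parcel=X51: ✓ → 88
parcel=X65: ✓ → 67
parcel=X20: ✗
parcel=X88: ✓ → 29
parcel=X56: ✓ → 128
parcel=X77: ✓ → 11
parcel=X86: ✗
parcel=X16: ✗
declared_sum2 = 80 + 72 + 165 + 174 + 40 + 88 + 67 + 29 + 128 + 11 = 854
—
[declared_sum3: declared < 2026 and length_cm <= 63]
parcel=X83: ✗
parcel=X31: ✗
parcel=X21: ✗
parcel=X73: ✓ → 165
parcel=X58: ✗
parcel=X50: ✗
parcel=X51: ✗
parcel=X65: ✗
parcel=X20: ✗
parcel=X88: ✓ → 29
parcel=X56: ✗
parcel=X77: ✗
parcel=X86: ✗
parcel=X16: ✗
declared_sum3 = 165 + 29 = 194

declared_sum=1037, declared_sum2=854, declared_sum3=194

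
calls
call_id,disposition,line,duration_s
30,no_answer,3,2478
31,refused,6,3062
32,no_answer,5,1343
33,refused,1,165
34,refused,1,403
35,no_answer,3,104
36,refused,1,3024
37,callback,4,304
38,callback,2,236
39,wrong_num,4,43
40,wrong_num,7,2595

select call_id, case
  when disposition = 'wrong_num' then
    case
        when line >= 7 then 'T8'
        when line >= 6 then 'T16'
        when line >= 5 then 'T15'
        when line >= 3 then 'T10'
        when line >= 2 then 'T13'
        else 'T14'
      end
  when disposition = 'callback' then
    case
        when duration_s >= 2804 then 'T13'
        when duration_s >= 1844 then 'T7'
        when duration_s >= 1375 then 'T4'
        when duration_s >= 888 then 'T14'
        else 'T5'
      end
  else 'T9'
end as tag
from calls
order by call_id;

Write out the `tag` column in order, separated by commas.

T9, T9, T9, T9, T9, T9, T9, T5, T5, T10, T8

call_id=30: disposition='no_answer' → outer ELSE → T9
call_id=31: disposition='refused' → outer ELSE → T9
call_id=32: disposition='no_answer' → outer ELSE → T9
call_id=33: disposition='refused' → outer ELSE → T9
call_id=34: disposition='refused' → outer ELSE → T9
call_id=35: disposition='no_answer' → outer ELSE → T9
call_id=36: disposition='refused' → outer ELSE → T9
call_id=37: disposition='callback' → inner[ELSE] → T5
call_id=38: disposition='callback' → inner[ELSE] → T5
call_id=39: disposition='wrong_num' → inner[line >= 3] → T10
call_id=40: disposition='wrong_num' → inner[line >= 7] → T8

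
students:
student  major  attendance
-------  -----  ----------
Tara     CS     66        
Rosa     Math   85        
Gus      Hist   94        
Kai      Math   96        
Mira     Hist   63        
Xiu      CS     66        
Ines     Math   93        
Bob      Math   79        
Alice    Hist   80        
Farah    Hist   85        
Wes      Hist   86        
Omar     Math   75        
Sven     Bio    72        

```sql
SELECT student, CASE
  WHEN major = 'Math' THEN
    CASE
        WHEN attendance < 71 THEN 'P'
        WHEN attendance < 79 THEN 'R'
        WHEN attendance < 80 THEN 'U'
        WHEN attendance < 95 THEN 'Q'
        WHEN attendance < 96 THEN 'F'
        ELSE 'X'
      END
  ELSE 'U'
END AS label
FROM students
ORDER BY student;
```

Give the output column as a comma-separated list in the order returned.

U, U, U, U, Q, X, U, R, Q, U, U, U, U

student=Alice: major='Hist' → outer ELSE → U
student=Bob: major='Math' → inner[attendance < 80] → U
student=Farah: major='Hist' → outer ELSE → U
student=Gus: major='Hist' → outer ELSE → U
student=Ines: major='Math' → inner[attendance < 95] → Q
student=Kai: major='Math' → inner[ELSE] → X
student=Mira: major='Hist' → outer ELSE → U
student=Omar: major='Math' → inner[attendance < 79] → R
student=Rosa: major='Math' → inner[attendance < 95] → Q
student=Sven: major='Bio' → outer ELSE → U
student=Tara: major='CS' → outer ELSE → U
student=Wes: major='Hist' → outer ELSE → U
student=Xiu: major='CS' → outer ELSE → U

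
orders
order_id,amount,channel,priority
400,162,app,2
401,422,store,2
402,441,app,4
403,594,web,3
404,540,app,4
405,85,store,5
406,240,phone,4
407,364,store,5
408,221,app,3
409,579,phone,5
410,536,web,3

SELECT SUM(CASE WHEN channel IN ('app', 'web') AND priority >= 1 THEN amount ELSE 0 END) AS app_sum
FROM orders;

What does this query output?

2494

order_id=400: ✓ → 162
order_id=401: ✗
order_id=402: ✓ → 441
order_id=403: ✓ → 594
order_id=404: ✓ → 540
order_id=405: ✗
order_id=406: ✗
order_id=407: ✗
order_id=408: ✓ → 221
order_id=409: ✗
order_id=410: ✓ → 536
app_sum = 162 + 441 + 594 + 540 + 221 + 536 = 2494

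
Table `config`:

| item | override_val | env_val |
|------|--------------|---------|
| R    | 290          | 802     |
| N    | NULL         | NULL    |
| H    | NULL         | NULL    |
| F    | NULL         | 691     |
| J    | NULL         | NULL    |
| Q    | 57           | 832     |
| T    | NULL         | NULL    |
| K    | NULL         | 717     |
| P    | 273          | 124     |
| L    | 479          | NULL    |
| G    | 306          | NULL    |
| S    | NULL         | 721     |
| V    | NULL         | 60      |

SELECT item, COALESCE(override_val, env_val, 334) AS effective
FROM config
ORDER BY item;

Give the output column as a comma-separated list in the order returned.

item=F: override_val=NULL, env_val=691 → 691
item=G: override_val=306 → 306
item=H: override_val=NULL, env_val=NULL, → literal 334 → 334
item=J: override_val=NULL, env_val=NULL, → literal 334 → 334
item=K: override_val=NULL, env_val=717 → 717
item=L: override_val=479 → 479
item=N: override_val=NULL, env_val=NULL, → literal 334 → 334
item=P: override_val=273 → 273
item=Q: override_val=57 → 57
item=R: override_val=290 → 290
item=S: override_val=NULL, env_val=721 → 721
item=T: override_val=NULL, env_val=NULL, → literal 334 → 334
item=V: override_val=NULL, env_val=60 → 60

691, 306, 334, 334, 717, 479, 334, 273, 57, 290, 721, 334, 60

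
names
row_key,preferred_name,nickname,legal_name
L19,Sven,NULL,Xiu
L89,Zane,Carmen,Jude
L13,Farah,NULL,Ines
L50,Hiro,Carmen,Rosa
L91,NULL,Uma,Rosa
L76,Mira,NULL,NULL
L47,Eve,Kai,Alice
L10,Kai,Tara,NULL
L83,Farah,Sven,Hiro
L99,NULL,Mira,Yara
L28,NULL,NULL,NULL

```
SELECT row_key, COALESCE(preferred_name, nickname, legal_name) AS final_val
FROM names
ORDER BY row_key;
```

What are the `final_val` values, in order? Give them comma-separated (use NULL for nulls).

Kai, Farah, Sven, NULL, Eve, Hiro, Mira, Farah, Zane, Uma, Mira

row_key=L10: preferred_name=Kai → Kai
row_key=L13: preferred_name=Farah → Farah
row_key=L19: preferred_name=Sven → Sven
row_key=L28: preferred_name=NULL, nickname=NULL, legal_name=NULL (all NULL) → NULL
row_key=L47: preferred_name=Eve → Eve
row_key=L50: preferred_name=Hiro → Hiro
row_key=L76: preferred_name=Mira → Mira
row_key=L83: preferred_name=Farah → Farah
row_key=L89: preferred_name=Zane → Zane
row_key=L91: preferred_name=NULL, nickname=Uma → Uma
row_key=L99: preferred_name=NULL, nickname=Mira → Mira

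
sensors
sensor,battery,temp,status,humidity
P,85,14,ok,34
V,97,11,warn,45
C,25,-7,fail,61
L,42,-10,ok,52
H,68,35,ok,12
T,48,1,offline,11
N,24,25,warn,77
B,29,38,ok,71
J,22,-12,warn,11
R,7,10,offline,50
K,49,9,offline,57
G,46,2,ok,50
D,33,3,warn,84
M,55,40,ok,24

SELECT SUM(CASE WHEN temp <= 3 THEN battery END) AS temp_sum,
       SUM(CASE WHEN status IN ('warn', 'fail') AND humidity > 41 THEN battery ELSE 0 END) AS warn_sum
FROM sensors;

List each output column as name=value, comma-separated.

[temp_sum: temp <= 3]
sensor=P: ✗
sensor=V: ✗
sensor=C: ✓ → 25
sensor=L: ✓ → 42
sensor=H: ✗
sensor=T: ✓ → 48
sensor=N: ✗
sensor=B: ✗
sensor=J: ✓ → 22
sensor=R: ✗
sensor=K: ✗
sensor=G: ✓ → 46
sensor=D: ✓ → 33
sensor=M: ✗
temp_sum = 25 + 42 + 48 + 22 + 46 + 33 = 216
—
[warn_sum: status IN ('warn', 'fail') AND humidity > 41]
sensor=P: ✗
sensor=V: ✓ → 97
sensor=C: ✓ → 25
sensor=L: ✗
sensor=H: ✗
sensor=T: ✗
sensor=N: ✓ → 24
sensor=B: ✗
sensor=J: ✗
sensor=R: ✗
sensor=K: ✗
sensor=G: ✗
sensor=D: ✓ → 33
sensor=M: ✗
warn_sum = 97 + 25 + 24 + 33 = 179

temp_sum=216, warn_sum=179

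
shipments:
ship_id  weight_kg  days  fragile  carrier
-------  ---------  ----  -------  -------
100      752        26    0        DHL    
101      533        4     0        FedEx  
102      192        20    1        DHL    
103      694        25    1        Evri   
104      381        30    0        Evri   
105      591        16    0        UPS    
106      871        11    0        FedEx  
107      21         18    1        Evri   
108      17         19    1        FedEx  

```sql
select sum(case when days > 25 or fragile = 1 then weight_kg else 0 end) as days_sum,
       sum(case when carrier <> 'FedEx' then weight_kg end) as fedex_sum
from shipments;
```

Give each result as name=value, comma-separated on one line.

days_sum=2057, fedex_sum=2631

[days_sum: days > 25 or fragile = 1]
ship_id=100: ✓ → 752
ship_id=101: ✗
ship_id=102: ✓ → 192
ship_id=103: ✓ → 694
ship_id=104: ✓ → 381
ship_id=105: ✗
ship_id=106: ✗
ship_id=107: ✓ → 21
ship_id=108: ✓ → 17
days_sum = 752 + 192 + 694 + 381 + 21 + 17 = 2057
—
[fedex_sum: carrier <> 'FedEx']
ship_id=100: ✓ → 752
ship_id=101: ✗
ship_id=102: ✓ → 192
ship_id=103: ✓ → 694
ship_id=104: ✓ → 381
ship_id=105: ✓ → 591
ship_id=106: ✗
ship_id=107: ✓ → 21
ship_id=108: ✗
fedex_sum = 752 + 192 + 694 + 381 + 591 + 21 = 2631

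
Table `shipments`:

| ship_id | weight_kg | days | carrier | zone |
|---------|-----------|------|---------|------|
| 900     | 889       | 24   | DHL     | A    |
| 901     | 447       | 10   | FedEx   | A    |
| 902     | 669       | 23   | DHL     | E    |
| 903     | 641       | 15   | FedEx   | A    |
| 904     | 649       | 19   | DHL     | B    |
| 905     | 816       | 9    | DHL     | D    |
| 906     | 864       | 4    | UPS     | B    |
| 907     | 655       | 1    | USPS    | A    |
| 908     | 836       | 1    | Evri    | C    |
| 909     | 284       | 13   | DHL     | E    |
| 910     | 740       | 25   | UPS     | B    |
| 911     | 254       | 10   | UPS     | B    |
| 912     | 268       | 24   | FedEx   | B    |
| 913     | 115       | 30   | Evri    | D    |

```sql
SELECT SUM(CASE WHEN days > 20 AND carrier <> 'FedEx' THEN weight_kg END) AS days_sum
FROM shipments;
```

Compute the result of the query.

ship_id=900: ✓ → 889
ship_id=901: ✗
ship_id=902: ✓ → 669
ship_id=903: ✗
ship_id=904: ✗
ship_id=905: ✗
ship_id=906: ✗
ship_id=907: ✗
ship_id=908: ✗
ship_id=909: ✗
ship_id=910: ✓ → 740
ship_id=911: ✗
ship_id=912: ✗
ship_id=913: ✓ → 115
days_sum = 889 + 669 + 740 + 115 = 2413

2413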